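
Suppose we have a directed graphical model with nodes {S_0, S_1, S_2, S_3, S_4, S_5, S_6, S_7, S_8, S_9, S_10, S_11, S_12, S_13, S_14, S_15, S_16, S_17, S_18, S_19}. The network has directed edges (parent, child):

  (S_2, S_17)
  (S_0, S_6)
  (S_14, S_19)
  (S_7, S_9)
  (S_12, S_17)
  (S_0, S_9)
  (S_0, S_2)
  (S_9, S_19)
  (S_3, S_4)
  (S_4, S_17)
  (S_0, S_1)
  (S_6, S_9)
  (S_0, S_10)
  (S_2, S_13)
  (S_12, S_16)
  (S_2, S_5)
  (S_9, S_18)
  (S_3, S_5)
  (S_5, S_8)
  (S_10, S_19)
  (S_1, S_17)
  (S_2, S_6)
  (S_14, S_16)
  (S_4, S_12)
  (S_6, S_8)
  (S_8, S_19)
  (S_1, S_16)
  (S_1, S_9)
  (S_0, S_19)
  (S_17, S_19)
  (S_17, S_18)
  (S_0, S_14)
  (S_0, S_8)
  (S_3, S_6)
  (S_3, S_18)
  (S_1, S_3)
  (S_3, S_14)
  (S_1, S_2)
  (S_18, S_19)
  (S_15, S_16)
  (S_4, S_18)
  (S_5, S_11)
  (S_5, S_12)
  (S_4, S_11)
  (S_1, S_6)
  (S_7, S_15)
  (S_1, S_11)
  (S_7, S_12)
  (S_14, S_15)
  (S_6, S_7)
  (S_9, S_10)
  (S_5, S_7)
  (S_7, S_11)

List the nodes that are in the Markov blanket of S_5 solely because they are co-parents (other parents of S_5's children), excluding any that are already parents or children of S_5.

Children of S_5: S_7, S_8, S_11, S_12.
  S_7's other parent is S_6.
  S_8 also has parents S_0, S_6.
  S_11 also has parents S_1, S_4, S_7.
  parents(S_12) \ {S_5} = {S_4, S_7}.
Excluding nodes already adjacent to S_5 (S_2, S_3, S_7, S_8, S_11, S_12), the co-parent-only contribution is {S_0, S_1, S_4, S_6}.

{S_0, S_1, S_4, S_6}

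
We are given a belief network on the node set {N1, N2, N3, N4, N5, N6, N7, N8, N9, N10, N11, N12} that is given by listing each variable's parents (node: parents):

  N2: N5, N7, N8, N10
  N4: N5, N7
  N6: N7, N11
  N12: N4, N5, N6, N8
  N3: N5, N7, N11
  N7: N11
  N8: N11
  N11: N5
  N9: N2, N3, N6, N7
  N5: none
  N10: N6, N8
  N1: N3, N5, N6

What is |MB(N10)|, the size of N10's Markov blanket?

5

A node's Markov blanket = Pa ∪ Ch ∪ (parents of Ch other than the node itself).
Parents of N10: N6, N8.
Ch(N10) = {N2}.
Parents of each child, excluding N10:
  N2's other parents are N5, N7, N8.
MB(N10) = {N2, N5, N6, N7, N8}, which has 5 nodes.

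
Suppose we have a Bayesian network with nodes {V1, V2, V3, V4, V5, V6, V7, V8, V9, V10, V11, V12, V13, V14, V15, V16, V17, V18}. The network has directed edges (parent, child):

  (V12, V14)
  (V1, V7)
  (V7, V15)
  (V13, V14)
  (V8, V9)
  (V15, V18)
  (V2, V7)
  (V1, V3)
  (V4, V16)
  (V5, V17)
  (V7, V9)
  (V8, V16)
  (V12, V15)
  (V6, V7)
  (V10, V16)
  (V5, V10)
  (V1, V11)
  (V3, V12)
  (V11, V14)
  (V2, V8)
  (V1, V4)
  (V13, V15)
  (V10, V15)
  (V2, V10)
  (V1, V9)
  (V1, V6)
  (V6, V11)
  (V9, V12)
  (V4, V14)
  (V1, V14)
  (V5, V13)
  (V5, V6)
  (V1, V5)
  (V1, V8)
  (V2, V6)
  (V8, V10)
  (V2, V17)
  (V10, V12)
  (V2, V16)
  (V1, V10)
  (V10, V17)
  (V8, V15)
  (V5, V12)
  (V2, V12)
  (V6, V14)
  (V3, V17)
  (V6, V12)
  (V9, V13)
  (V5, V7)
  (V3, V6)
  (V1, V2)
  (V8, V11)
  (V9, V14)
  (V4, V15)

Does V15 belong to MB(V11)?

No

A node's Markov blanket = Pa ∪ Ch ∪ (parents of Ch other than the node itself).
Children of V11: V14.
V11 has parents V1, V6, V8.
Co-parents of V11 (other parents of its children):
  V14 also has parents V1, V4, V6, V9, V12, V13.
MB(V11) = {V1, V4, V6, V8, V9, V12, V13, V14}; V15 is not in this set.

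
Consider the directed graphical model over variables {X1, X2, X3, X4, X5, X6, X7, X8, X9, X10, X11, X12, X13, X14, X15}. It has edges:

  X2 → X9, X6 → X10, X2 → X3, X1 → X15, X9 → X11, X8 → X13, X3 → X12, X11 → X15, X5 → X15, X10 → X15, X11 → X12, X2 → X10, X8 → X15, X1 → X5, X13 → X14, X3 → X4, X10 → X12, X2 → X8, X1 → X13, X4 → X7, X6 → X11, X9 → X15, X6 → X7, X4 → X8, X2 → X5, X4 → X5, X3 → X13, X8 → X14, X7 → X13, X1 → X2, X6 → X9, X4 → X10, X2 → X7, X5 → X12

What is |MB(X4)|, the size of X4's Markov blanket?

8

Parents of X4: X3.
X4's children: X5, X7, X8, X10.
For each child, the remaining parents (spouses of X4):
  X5 also has parents X1, X2.
  X7's other parents are X2, X6.
  parents(X8) \ {X4} = {X2}.
  X10's other parents are X2, X6.
MB(X4) = {X1, X2, X3, X5, X6, X7, X8, X10}, which has 8 nodes.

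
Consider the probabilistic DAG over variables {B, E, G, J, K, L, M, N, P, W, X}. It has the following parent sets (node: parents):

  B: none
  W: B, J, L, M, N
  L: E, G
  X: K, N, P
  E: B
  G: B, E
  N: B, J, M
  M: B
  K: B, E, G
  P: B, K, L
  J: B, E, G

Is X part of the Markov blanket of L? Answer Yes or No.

No

L's parents: E, G.
Children of L: P, W.
Co-parents of L (other parents of its children):
  parents(P) \ {L} = {B, K}.
  W's other parents are B, J, M, N.
MB(L) = {B, E, G, J, K, M, N, P, W}; X is not in this set.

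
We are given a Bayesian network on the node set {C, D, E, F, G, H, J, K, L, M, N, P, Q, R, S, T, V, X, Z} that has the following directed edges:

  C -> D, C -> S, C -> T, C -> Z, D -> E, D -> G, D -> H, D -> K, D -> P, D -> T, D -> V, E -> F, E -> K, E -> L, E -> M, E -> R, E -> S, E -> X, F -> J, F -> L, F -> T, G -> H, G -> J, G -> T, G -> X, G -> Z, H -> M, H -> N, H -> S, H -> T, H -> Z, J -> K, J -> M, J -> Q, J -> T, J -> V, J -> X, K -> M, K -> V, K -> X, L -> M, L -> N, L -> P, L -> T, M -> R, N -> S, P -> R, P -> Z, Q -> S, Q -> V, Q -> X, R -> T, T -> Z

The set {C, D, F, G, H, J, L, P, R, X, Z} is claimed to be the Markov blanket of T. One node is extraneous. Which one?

T's parents: C, D, F, G, H, J, L, R.
Ch(T) = {Z}.
Parents of each child, excluding T:
  Z's other parents are C, G, H, P.
MB(T) = {C, D, F, G, H, J, L, P, R, Z}.
X is neither a parent, child, nor co-parent of T, so it does not belong.

X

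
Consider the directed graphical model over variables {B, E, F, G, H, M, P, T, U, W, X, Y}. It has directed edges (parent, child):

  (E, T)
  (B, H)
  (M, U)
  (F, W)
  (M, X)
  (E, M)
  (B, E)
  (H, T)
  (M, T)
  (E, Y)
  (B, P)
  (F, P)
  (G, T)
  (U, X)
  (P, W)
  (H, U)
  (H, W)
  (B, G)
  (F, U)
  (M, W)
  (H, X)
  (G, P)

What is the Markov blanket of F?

{B, G, H, M, P, U, W}

Parents of F: none.
Children of F: P, U, W.
For each child, the remaining parents (spouses of F):
  P: B, G
  U: H, M
  W: H, M, P
Union: {} ∪ {P, U, W} ∪ {B, G, H, M, P} = {B, G, H, M, P, U, W}.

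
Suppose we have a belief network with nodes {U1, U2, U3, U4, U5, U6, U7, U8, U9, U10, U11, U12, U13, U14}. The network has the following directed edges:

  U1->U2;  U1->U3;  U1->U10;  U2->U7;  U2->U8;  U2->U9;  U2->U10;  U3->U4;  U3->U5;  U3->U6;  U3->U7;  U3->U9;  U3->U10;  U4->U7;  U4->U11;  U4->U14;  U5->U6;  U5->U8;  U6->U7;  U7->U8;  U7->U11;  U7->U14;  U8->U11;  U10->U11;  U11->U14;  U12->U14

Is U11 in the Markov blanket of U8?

U11 is a child of U8.
So U11 ∈ MB(U8).

Yes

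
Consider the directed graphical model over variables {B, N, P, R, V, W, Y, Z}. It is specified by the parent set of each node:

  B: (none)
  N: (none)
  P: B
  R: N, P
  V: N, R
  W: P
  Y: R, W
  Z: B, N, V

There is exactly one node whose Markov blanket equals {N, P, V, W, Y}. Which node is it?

The target node must have every member of {N, P, V, W, Y} as a parent, child, or co-parent, and no others.
Parents of R: N, P; children: V, Y; co-parents: N, W.
These exactly cover the given set, so the node is R.

R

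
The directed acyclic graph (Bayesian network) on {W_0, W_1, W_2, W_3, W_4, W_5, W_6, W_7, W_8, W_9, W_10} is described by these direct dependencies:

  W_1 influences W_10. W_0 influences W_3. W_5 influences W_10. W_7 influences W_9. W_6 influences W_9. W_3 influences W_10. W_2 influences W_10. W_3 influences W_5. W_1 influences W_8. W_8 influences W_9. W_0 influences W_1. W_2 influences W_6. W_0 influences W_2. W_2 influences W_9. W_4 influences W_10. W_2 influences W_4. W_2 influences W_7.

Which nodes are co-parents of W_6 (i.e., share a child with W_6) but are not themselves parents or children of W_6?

{W_7, W_8}

Children of W_6: W_9.
  parents(W_9) \ {W_6} = {W_2, W_7, W_8}.
Excluding nodes already adjacent to W_6 (W_2, W_9), the co-parent-only contribution is {W_7, W_8}.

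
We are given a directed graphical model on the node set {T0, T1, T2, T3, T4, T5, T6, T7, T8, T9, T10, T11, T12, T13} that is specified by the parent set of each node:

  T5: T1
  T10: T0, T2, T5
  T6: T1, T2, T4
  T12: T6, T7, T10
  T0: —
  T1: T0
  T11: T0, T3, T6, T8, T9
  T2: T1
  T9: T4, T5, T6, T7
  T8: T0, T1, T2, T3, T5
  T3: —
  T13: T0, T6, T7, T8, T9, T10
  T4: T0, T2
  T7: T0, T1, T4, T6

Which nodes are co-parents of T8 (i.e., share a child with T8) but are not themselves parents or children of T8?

{T6, T7, T9, T10}

Children of T8: T11, T13.
  T11's other parents are T0, T3, T6, T9.
  T13's other parents are T0, T6, T7, T9, T10.
Excluding nodes already adjacent to T8 (T0, T1, T2, T3, T5, T11, T13), the co-parent-only contribution is {T6, T7, T9, T10}.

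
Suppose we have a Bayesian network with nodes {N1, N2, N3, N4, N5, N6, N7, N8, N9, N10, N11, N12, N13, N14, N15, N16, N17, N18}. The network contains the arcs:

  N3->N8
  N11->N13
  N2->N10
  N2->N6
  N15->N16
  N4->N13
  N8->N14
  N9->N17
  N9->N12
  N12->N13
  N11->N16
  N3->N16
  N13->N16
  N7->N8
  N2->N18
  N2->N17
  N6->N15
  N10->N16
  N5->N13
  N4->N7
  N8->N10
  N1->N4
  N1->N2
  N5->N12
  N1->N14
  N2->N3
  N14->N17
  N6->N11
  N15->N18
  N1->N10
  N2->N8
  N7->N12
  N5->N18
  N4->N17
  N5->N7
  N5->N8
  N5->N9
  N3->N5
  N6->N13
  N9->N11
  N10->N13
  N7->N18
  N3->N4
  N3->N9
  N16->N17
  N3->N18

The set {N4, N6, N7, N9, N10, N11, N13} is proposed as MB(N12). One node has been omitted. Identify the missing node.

N12's parents: N5, N7, N9.
N12 has child N13.
Other parents of N12's children:
  N13: N4, N5, N6, N10, N11
MB(N12) = {N4, N5, N6, N7, N9, N10, N11, N13}.
Comparing with the claimed set, N5 is missing.

N5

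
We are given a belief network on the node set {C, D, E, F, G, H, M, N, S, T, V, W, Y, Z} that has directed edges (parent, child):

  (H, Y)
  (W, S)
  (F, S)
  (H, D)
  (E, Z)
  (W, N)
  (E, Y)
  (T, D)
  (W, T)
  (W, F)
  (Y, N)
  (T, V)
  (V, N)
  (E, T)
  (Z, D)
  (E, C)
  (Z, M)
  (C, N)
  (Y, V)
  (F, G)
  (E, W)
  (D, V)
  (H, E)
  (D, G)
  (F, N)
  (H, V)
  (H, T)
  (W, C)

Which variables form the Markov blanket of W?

{C, E, F, H, N, S, T, V, Y}

W has parent E.
Children of W: C, F, N, S, T.
Co-parents of W (other parents of its children):
  T: E, H
  F: —
  C: E
  N: C, F, V, Y
  S: F
Union: {E} ∪ {C, F, N, S, T} ∪ {C, E, F, H, V, Y} = {C, E, F, H, N, S, T, V, Y}.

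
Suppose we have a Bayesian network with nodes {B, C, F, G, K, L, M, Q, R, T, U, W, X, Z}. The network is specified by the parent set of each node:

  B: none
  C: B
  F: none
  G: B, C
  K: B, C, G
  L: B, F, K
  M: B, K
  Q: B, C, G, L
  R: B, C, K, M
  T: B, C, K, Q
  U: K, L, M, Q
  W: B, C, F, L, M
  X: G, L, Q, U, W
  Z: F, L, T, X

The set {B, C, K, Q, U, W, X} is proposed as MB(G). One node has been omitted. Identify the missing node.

By definition, MB(G) is built from G's parents, G's children, and the co-parents of G.
G has parents B, C.
G's children: K, Q, X.
Parents of each child, excluding G:
  K: B, C
  Q: B, C, L
  X: L, Q, U, W
MB(G) = {B, C, K, L, Q, U, W, X}.
Comparing with the claimed set, L is missing.

L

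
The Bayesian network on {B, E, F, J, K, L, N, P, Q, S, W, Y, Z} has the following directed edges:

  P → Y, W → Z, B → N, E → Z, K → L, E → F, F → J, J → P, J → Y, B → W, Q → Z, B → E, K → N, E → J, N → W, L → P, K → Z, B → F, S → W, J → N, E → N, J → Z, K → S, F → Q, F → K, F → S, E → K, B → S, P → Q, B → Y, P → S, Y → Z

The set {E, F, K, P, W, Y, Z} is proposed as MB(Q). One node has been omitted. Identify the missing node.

By definition, MB(Q) is built from Q's parents, Q's children, and the co-parents of Q.
Ch(Q) = {Z}.
Q's parents: F, P.
Parents of each child, excluding Q:
  Z also has parents E, J, K, W, Y.
MB(Q) = {E, F, J, K, P, W, Y, Z}.
Comparing with the claimed set, J is missing.

J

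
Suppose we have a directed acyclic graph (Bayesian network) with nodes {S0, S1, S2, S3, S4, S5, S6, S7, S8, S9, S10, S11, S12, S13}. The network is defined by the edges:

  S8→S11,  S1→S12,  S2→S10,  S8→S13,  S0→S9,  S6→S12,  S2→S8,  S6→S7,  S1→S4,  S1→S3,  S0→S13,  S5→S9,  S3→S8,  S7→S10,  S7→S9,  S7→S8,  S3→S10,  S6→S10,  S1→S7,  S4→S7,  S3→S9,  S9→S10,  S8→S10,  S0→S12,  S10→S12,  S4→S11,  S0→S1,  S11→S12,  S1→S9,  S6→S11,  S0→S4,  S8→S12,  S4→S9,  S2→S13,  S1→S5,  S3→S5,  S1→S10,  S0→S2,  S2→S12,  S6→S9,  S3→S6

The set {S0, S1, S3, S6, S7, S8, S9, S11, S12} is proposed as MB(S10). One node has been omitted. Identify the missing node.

Pa(S10) = {S1, S2, S3, S6, S7, S8, S9}.
Children of S10: S12.
For each child, the remaining parents (spouses of S10):
  parents(S12) \ {S10} = {S0, S1, S2, S6, S8, S11}.
MB(S10) = {S0, S1, S2, S3, S6, S7, S8, S9, S11, S12}.
Comparing with the claimed set, S2 is missing.

S2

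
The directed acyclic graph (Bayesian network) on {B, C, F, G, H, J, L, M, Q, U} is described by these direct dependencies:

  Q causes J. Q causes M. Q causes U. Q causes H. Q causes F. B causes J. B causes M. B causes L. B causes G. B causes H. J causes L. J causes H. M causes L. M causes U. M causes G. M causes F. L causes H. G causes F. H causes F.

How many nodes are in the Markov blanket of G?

5

G's parents: B, M.
G's children: F.
Co-parents of G (other parents of its children):
  F: H, M, Q
MB(G) = {B, F, H, M, Q}, which has 5 nodes.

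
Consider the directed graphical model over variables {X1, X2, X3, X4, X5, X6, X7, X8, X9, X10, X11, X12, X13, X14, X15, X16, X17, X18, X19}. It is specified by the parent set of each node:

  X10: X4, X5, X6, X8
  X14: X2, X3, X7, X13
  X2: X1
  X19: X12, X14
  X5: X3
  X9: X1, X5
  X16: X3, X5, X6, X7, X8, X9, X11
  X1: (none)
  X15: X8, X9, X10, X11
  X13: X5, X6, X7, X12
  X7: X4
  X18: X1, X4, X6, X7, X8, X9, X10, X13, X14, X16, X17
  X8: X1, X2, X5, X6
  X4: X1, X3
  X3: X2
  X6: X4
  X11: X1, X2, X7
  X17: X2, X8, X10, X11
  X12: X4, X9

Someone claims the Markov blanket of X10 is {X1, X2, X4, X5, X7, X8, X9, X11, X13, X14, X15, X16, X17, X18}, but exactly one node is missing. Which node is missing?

X10's parents: X4, X5, X6, X8.
Children of X10: X15, X17, X18.
Parents of each child, excluding X10:
  X15's other parents are X8, X9, X11.
  X17 also has parents X2, X8, X11.
  X18's other parents are X1, X4, X6, X7, X8, X9, X13, X14, X16, X17.
MB(X10) = {X1, X2, X4, X5, X6, X7, X8, X9, X11, X13, X14, X15, X16, X17, X18}.
Comparing with the claimed set, X6 is missing.

X6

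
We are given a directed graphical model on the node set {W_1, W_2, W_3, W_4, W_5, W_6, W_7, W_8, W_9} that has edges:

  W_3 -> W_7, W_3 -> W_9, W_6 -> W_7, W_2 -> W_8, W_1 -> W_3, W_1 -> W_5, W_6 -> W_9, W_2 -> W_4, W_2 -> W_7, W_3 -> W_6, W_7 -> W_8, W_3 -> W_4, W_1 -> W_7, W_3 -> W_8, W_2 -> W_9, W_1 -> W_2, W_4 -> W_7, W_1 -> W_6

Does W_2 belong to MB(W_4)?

Yes

W_2 is a parent of W_4.
So W_2 ∈ MB(W_4).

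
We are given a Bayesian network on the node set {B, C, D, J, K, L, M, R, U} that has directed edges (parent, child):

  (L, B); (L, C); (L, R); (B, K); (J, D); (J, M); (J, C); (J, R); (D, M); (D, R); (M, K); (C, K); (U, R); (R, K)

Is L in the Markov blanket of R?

Yes

L is a parent of R.
So L ∈ MB(R).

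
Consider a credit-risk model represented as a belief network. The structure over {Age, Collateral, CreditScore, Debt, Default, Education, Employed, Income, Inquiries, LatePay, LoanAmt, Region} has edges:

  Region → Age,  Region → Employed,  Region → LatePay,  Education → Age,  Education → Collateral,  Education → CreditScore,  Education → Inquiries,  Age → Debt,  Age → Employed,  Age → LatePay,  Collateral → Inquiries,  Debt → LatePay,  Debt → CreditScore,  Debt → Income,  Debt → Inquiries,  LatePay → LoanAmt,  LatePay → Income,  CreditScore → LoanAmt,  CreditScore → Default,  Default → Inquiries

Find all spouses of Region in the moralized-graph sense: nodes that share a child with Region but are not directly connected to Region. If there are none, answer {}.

Children of Region: Age, Employed, LatePay.
  parents(Age) \ {Region} = {Education}.
  Employed also has parent Age.
  LatePay also has parents Age, Debt.
Excluding nodes already adjacent to Region (Age, Employed, LatePay), the co-parent-only contribution is {Debt, Education}.

{Debt, Education}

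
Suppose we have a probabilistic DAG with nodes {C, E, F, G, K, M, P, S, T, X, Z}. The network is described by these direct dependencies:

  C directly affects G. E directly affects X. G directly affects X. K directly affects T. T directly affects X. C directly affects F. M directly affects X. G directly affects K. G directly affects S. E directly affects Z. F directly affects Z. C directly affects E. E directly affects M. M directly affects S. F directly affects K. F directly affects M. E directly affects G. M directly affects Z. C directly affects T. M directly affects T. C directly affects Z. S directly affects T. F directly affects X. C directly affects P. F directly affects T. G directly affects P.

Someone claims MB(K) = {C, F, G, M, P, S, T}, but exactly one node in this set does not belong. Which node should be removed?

P

K has parents F, G.
Ch(K) = {T}.
Other parents of K's children:
  T also has parents C, F, M, S.
MB(K) = {C, F, G, M, S, T}.
P is neither a parent, child, nor co-parent of K, so it does not belong.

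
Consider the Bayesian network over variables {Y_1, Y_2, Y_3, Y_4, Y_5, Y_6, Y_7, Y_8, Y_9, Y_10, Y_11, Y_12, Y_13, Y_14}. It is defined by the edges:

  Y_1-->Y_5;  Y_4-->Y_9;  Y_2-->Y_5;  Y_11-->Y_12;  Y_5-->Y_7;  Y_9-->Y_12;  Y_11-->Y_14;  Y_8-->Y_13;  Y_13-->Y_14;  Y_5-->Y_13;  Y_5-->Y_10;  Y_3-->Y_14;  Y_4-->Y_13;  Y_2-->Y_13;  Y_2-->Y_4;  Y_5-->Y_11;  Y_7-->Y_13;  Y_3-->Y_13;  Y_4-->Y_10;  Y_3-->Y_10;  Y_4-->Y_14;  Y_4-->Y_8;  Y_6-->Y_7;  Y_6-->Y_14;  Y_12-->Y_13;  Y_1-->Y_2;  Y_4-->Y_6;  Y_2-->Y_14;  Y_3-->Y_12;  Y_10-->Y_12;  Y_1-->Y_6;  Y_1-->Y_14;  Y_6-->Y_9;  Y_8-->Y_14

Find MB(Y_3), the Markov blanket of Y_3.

By definition, MB(Y_3) is built from Y_3's parents, Y_3's children, and the co-parents of Y_3.
Ch(Y_3) = {Y_10, Y_12, Y_13, Y_14}.
Y_3's parents: none.
Other parents of Y_3's children:
  parents(Y_10) \ {Y_3} = {Y_4, Y_5}.
  parents(Y_12) \ {Y_3} = {Y_9, Y_10, Y_11}.
  Y_13 also has parents Y_2, Y_4, Y_5, Y_7, Y_8, Y_12.
  Y_14 also has parents Y_1, Y_2, Y_4, Y_6, Y_8, Y_11, Y_13.
MB(Y_3) = {Y_1, Y_2, Y_4, Y_5, Y_6, Y_7, Y_8, Y_9, Y_10, Y_11, Y_12, Y_13, Y_14}.

{Y_1, Y_2, Y_4, Y_5, Y_6, Y_7, Y_8, Y_9, Y_10, Y_11, Y_12, Y_13, Y_14}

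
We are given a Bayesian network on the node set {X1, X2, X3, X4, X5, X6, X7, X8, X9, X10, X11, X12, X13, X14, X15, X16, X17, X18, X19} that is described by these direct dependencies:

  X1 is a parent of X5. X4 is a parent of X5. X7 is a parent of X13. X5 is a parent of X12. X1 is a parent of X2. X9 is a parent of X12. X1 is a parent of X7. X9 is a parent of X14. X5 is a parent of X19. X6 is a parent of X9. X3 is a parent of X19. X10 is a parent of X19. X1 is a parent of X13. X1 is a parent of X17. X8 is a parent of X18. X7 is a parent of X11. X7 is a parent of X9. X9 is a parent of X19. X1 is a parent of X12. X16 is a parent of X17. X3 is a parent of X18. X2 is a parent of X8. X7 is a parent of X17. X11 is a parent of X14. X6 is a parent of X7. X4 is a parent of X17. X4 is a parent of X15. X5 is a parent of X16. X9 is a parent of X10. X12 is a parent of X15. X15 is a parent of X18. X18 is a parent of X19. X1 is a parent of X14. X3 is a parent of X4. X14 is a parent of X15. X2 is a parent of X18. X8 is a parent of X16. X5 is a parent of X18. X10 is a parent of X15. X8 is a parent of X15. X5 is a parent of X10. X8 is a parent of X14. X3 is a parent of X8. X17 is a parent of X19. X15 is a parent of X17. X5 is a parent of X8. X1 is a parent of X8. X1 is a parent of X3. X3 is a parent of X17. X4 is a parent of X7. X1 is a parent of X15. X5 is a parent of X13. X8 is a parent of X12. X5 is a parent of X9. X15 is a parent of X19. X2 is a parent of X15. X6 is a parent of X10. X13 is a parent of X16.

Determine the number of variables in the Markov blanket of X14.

9

By definition, MB(X14) is built from X14's parents, X14's children, and the co-parents of X14.
X14 has parents X1, X8, X9, X11.
Children of X14: X15.
Other parents of X14's children:
  parents(X15) \ {X14} = {X1, X2, X4, X8, X10, X12}.
MB(X14) = {X1, X2, X4, X8, X9, X10, X11, X12, X15}, which has 9 nodes.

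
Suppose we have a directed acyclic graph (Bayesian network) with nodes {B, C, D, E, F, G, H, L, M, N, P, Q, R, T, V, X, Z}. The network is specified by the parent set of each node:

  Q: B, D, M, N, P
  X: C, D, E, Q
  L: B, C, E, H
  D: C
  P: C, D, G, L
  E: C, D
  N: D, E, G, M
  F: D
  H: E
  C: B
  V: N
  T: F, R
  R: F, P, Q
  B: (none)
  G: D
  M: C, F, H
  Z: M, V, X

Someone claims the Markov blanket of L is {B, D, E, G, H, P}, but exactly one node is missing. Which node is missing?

Pa(L) = {B, C, E, H}.
Children of L: P.
Parents of each child, excluding L:
  P's other parents are C, D, G.
MB(L) = {B, C, D, E, G, H, P}.
Comparing with the claimed set, C is missing.

C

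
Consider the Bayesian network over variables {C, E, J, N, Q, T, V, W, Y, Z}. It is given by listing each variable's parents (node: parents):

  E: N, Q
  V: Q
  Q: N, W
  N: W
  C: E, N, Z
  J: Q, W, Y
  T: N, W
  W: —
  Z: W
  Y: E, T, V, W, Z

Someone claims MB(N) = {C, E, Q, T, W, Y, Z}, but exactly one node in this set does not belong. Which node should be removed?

Y

N's parents: W.
Ch(N) = {C, E, Q, T}.
Co-parents of N (other parents of its children):
  parents(Q) \ {N} = {W}.
  E's other parent is Q.
  T's other parent is W.
  parents(C) \ {N} = {E, Z}.
MB(N) = {C, E, Q, T, W, Z}.
Y is neither a parent, child, nor co-parent of N, so it does not belong.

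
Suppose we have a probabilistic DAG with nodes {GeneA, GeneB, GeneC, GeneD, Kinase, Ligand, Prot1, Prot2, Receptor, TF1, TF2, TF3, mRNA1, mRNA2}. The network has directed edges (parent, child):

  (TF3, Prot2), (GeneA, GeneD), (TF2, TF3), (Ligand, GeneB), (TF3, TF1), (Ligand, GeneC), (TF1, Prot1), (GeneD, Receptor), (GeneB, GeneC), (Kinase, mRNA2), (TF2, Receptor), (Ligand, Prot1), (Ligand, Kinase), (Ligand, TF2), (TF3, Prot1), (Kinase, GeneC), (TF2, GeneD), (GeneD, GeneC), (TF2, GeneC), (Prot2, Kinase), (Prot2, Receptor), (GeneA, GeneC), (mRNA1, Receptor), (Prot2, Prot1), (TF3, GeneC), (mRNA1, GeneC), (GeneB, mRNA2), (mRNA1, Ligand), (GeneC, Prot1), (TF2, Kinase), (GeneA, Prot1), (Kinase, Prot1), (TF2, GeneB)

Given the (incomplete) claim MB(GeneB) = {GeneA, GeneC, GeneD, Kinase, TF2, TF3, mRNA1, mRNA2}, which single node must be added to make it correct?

Ligand

The Markov blanket of a node is its parents, its children, and the other parents of its children.
GeneB's children: GeneC, mRNA2.
GeneB has parents Ligand, TF2.
Co-parents of GeneB (other parents of its children):
  GeneC also has parents GeneA, GeneD, Kinase, Ligand, TF2, TF3, mRNA1.
  mRNA2 also has parent Kinase.
MB(GeneB) = {GeneA, GeneC, GeneD, Kinase, Ligand, TF2, TF3, mRNA1, mRNA2}.
Comparing with the claimed set, Ligand is missing.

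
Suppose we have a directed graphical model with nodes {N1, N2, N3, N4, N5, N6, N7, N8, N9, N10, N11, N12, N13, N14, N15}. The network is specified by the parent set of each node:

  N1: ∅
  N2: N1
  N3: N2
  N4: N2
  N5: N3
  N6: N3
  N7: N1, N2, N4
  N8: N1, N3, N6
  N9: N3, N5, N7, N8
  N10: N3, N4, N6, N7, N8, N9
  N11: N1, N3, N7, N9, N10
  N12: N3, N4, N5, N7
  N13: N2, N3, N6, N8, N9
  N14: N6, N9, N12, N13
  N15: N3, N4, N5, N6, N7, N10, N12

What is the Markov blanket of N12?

Parents of N12: N3, N4, N5, N7.
N12's children: N14, N15.
Parents of each child, excluding N12:
  parents(N14) \ {N12} = {N6, N9, N13}.
  parents(N15) \ {N12} = {N3, N4, N5, N6, N7, N10}.
Taking the union gives {N3, N4, N5, N6, N7, N9, N10, N13, N14, N15}.

{N3, N4, N5, N6, N7, N9, N10, N13, N14, N15}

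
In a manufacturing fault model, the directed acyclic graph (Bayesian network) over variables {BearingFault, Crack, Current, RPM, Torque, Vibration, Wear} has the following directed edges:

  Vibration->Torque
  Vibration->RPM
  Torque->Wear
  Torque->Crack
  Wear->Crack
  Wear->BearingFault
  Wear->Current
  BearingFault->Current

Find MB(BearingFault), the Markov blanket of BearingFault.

{Current, Wear}

Ch(BearingFault) = {Current}.
Pa(BearingFault) = {Wear}.
For each child, the remaining parents (spouses of BearingFault):
  Current: Wear
MB(BearingFault) = {Current, Wear}.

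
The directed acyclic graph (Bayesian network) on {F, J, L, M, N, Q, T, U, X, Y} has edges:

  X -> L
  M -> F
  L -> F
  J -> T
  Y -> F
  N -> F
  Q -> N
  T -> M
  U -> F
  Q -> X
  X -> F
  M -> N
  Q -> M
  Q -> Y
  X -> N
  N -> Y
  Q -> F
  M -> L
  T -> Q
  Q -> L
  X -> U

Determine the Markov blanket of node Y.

{F, L, M, N, Q, U, X}

Parents of Y: N, Q.
Y's children: F.
For each child, the remaining parents (spouses of Y):
  F also has parents L, M, N, Q, U, X.
So the Markov blanket of Y is {F, L, M, N, Q, U, X}.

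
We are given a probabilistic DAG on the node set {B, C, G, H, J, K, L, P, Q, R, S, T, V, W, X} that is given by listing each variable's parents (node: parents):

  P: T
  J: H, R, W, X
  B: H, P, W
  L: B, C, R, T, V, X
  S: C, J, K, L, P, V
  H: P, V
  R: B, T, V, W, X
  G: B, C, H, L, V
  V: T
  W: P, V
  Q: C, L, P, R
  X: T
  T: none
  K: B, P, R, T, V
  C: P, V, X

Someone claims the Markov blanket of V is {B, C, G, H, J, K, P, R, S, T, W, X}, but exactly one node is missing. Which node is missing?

L

Recall MB(v) = parents ∪ children ∪ spouses, where spouses are the other parents of v's children.
Ch(V) = {C, G, H, K, L, R, S, W}.
Parents of V: T.
Other parents of V's children:
  W: P
  H: P
  C: P, X
  R: B, T, W, X
  K: B, P, R, T
  L: B, C, R, T, X
  G: B, C, H, L
  S: C, J, K, L, P
MB(V) = {B, C, G, H, J, K, L, P, R, S, T, W, X}.
Comparing with the claimed set, L is missing.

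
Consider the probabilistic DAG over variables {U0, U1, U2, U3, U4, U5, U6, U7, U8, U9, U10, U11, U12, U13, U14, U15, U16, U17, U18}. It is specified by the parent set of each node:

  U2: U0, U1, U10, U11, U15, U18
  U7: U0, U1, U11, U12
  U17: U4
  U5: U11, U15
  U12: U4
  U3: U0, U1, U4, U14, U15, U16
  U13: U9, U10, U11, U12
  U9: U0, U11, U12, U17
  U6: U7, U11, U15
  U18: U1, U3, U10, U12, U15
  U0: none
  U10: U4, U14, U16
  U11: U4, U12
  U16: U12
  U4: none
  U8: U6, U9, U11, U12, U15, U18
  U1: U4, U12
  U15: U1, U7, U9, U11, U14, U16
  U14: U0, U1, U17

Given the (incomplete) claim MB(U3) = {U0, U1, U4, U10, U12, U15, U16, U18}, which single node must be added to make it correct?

U14

By definition, MB(U3) is built from U3's parents, U3's children, and the co-parents of U3.
U3's parents: U0, U1, U4, U14, U15, U16.
Ch(U3) = {U18}.
Co-parents of U3 (other parents of its children):
  U18: U1, U10, U12, U15
MB(U3) = {U0, U1, U4, U10, U12, U14, U15, U16, U18}.
Comparing with the claimed set, U14 is missing.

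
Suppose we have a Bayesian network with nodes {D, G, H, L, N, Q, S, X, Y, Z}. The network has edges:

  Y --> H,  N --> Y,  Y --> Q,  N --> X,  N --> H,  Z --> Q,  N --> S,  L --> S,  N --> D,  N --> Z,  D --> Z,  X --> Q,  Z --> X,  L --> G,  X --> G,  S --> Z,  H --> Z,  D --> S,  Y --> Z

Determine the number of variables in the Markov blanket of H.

The Markov blanket of a node is its parents, its children, and the other parents of its children.
Pa(H) = {N, Y}.
Children of H: Z.
For each child, the remaining parents (spouses of H):
  Z also has parents D, N, S, Y.
MB(H) = {D, N, S, Y, Z}, which has 5 nodes.

5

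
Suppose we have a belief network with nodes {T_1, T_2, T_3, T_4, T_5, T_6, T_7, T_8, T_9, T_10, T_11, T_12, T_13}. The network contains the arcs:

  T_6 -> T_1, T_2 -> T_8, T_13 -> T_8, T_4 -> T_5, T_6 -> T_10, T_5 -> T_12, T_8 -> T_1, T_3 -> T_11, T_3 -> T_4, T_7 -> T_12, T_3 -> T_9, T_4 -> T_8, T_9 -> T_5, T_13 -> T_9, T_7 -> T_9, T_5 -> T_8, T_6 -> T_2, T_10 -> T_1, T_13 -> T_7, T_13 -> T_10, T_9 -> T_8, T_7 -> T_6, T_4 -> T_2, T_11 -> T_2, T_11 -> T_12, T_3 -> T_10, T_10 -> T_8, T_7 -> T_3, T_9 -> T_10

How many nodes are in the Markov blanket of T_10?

The Markov blanket of a node is its parents, its children, and the other parents of its children.
T_10 has parents T_3, T_6, T_9, T_13.
T_10 has children T_1, T_8.
For each child, the remaining parents (spouses of T_10):
  T_8: T_2, T_4, T_5, T_9, T_13
  T_1: T_6, T_8
MB(T_10) = {T_1, T_2, T_3, T_4, T_5, T_6, T_8, T_9, T_13}, which has 9 nodes.

9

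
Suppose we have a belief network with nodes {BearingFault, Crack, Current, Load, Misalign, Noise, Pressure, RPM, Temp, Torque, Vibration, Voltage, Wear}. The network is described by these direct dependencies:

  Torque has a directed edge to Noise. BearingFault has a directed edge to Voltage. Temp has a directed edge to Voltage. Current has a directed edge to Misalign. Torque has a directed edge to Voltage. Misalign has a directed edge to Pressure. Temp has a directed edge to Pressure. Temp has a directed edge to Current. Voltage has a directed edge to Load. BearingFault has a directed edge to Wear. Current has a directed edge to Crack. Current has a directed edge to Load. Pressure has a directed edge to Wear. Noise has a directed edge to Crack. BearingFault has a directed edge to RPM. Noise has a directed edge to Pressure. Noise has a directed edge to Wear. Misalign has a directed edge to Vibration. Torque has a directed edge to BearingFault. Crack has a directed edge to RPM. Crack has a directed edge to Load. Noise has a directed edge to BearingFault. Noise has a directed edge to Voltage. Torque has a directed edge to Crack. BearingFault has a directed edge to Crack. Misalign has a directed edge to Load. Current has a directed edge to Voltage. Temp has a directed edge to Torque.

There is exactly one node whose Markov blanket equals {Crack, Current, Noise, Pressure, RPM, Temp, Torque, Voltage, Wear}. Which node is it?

BearingFault

The target node must have every member of {Crack, Current, Noise, Pressure, RPM, Temp, Torque, Voltage, Wear} as a parent, child, or co-parent, and no others.
Parents of BearingFault: Noise, Torque; children: Crack, RPM, Voltage, Wear; co-parents: Crack, Current, Noise, Pressure, Temp, Torque.
These exactly cover the given set, so the node is BearingFault.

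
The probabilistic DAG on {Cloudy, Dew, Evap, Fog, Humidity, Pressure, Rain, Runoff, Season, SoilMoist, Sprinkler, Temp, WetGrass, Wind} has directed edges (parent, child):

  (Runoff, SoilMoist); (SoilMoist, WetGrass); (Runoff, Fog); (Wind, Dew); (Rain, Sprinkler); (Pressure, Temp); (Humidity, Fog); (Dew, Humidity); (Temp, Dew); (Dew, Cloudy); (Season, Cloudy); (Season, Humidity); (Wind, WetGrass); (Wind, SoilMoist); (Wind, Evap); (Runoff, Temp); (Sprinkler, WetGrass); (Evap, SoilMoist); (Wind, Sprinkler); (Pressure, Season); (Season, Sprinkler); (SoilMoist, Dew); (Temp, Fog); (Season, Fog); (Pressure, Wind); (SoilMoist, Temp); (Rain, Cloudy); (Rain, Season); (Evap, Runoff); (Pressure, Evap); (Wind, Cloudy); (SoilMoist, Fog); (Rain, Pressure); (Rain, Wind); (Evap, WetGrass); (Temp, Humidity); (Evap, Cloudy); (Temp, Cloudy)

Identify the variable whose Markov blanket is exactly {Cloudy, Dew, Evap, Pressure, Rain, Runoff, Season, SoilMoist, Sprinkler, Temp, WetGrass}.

The target node must have every member of {Cloudy, Dew, Evap, Pressure, Rain, Runoff, Season, SoilMoist, Sprinkler, Temp, WetGrass} as a parent, child, or co-parent, and no others.
Parents of Wind: Pressure, Rain; children: Cloudy, Dew, Evap, SoilMoist, Sprinkler, WetGrass; co-parents: Dew, Evap, Pressure, Rain, Runoff, Season, SoilMoist, Sprinkler, Temp.
These exactly cover the given set, so the node is Wind.

Wind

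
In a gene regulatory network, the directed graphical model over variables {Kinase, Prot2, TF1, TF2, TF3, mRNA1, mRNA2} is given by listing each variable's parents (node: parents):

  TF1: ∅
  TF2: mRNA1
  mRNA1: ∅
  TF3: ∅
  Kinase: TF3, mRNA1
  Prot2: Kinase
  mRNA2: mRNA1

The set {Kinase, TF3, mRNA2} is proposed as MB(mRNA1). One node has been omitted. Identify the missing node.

TF2

Recall MB(v) = parents ∪ children ∪ spouses, where spouses are the other parents of v's children.
Parents of mRNA1: none.
Ch(mRNA1) = {Kinase, TF2, mRNA2}.
Parents of each child, excluding mRNA1:
  mRNA2: —
  Kinase: TF3
  TF2: —
MB(mRNA1) = {Kinase, TF2, TF3, mRNA2}.
Comparing with the claimed set, TF2 is missing.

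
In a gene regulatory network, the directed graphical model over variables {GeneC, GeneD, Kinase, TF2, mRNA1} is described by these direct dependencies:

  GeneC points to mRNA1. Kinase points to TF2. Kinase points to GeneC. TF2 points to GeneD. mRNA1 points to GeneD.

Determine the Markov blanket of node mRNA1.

Children of mRNA1: GeneD.
Pa(mRNA1) = {GeneC}.
Co-parents of mRNA1 (other parents of its children):
  GeneD also has parent TF2.
Union: {GeneC} ∪ {GeneD} ∪ {TF2} = {GeneC, GeneD, TF2}.

{GeneC, GeneD, TF2}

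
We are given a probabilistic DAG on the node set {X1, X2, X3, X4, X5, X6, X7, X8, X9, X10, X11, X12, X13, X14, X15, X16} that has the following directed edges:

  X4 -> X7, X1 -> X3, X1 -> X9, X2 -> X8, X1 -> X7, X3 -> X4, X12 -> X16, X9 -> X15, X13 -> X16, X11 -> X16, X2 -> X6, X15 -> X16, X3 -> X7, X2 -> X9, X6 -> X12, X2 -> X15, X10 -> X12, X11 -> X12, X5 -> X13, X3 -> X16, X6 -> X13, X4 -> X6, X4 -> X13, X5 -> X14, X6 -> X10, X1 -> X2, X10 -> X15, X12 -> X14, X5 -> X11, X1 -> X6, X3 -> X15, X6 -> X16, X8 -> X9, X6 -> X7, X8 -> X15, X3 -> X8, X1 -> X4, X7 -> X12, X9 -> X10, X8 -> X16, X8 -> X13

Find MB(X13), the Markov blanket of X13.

Recall MB(v) = parents ∪ children ∪ spouses, where spouses are the other parents of v's children.
X13 has child X16.
X13's parents: X4, X5, X6, X8.
Parents of each child, excluding X13:
  X16's other parents are X3, X6, X8, X11, X12, X15.
Union: {X4, X5, X6, X8} ∪ {X16} ∪ {X3, X6, X8, X11, X12, X15} = {X3, X4, X5, X6, X8, X11, X12, X15, X16}.

{X3, X4, X5, X6, X8, X11, X12, X15, X16}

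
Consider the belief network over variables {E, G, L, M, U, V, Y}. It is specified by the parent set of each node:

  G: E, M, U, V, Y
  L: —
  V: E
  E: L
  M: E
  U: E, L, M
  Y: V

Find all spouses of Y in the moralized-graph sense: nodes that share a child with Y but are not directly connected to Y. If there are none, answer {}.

Children of Y: G.
  G also has parents E, M, U, V.
Excluding nodes already adjacent to Y (G, V), the co-parent-only contribution is {E, M, U}.

{E, M, U}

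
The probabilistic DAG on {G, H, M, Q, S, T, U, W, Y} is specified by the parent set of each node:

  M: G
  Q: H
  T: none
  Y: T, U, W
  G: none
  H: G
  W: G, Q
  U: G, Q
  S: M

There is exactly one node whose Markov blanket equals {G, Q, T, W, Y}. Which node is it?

U

The target node must have every member of {G, Q, T, W, Y} as a parent, child, or co-parent, and no others.
Parents of U: G, Q; children: Y; co-parents: T, W.
These exactly cover the given set, so the node is U.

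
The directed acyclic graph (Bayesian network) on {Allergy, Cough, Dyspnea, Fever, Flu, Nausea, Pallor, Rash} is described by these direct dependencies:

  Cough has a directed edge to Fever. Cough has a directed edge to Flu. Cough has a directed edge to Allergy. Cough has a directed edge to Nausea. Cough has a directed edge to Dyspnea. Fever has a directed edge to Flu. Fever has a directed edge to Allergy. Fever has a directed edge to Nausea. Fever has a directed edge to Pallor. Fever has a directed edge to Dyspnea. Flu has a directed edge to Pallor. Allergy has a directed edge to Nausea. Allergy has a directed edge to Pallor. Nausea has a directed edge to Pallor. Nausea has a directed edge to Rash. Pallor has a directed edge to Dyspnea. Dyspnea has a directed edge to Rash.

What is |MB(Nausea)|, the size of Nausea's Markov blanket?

A node's Markov blanket = Pa ∪ Ch ∪ (parents of Ch other than the node itself).
Parents of Nausea: Allergy, Cough, Fever.
Children of Nausea: Pallor, Rash.
Co-parents of Nausea (other parents of its children):
  Pallor: Allergy, Fever, Flu
  Rash: Dyspnea
MB(Nausea) = {Allergy, Cough, Dyspnea, Fever, Flu, Pallor, Rash}, which has 7 nodes.

7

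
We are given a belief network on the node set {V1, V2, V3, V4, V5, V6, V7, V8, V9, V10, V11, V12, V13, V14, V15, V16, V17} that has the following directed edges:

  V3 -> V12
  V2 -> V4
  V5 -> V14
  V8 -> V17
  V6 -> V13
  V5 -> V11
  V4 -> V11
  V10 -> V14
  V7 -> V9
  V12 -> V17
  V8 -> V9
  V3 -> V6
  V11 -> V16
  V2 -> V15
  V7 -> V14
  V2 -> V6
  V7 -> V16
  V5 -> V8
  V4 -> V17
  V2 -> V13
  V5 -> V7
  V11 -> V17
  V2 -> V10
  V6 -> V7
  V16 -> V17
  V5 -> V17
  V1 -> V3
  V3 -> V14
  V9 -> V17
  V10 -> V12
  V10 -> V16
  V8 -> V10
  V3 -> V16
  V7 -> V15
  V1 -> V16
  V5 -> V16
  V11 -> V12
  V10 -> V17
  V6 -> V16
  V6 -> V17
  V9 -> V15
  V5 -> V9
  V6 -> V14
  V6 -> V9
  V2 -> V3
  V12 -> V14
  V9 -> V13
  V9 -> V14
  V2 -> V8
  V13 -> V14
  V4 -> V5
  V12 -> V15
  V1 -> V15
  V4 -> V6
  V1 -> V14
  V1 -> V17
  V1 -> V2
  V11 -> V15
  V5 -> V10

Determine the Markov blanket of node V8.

A node's Markov blanket = Pa ∪ Ch ∪ (parents of Ch other than the node itself).
Pa(V8) = {V2, V5}.
Children of V8: V9, V10, V17.
Co-parents of V8 (other parents of its children):
  V9: V5, V6, V7
  V10: V2, V5
  V17: V1, V4, V5, V6, V9, V10, V11, V12, V16
Union: {V2, V5} ∪ {V9, V10, V17} ∪ {V1, V2, V4, V5, V6, V7, V9, V10, V11, V12, V16} = {V1, V2, V4, V5, V6, V7, V9, V10, V11, V12, V16, V17}.

{V1, V2, V4, V5, V6, V7, V9, V10, V11, V12, V16, V17}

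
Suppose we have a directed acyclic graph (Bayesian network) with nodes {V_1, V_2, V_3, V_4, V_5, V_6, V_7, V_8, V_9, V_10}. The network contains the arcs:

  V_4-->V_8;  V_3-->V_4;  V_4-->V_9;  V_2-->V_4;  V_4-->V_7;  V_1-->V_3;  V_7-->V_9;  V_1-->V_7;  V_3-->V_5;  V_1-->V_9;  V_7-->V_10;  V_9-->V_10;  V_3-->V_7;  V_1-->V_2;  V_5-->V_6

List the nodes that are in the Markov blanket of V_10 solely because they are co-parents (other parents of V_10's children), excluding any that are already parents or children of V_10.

{}

V_10 has no children, so it has no co-parents. The set is empty.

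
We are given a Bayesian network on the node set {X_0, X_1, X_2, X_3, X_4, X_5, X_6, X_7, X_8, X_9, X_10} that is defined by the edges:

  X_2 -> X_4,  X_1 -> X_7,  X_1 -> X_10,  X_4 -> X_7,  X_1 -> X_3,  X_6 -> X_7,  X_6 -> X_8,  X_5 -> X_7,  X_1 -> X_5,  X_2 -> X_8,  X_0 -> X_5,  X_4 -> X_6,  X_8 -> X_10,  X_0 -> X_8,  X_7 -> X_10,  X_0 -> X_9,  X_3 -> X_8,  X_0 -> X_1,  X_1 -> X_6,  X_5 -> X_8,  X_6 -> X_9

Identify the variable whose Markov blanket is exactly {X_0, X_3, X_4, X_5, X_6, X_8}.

X_2

The target node must have every member of {X_0, X_3, X_4, X_5, X_6, X_8} as a parent, child, or co-parent, and no others.
Parents of X_2: none; children: X_4, X_8; co-parents: X_0, X_3, X_5, X_6.
These exactly cover the given set, so the node is X_2.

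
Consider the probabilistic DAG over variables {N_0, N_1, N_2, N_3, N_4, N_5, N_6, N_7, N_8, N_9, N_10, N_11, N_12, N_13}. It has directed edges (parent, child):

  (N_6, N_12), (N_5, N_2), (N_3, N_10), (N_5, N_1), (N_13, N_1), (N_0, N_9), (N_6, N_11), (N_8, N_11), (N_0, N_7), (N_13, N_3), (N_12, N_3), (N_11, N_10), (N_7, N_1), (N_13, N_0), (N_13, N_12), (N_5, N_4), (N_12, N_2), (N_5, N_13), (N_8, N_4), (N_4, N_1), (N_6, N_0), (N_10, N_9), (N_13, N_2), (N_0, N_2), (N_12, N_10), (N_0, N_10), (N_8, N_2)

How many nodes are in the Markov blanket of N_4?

5

A node's Markov blanket = Pa ∪ Ch ∪ (parents of Ch other than the node itself).
N_4 has parents N_5, N_8.
N_4's children: N_1.
Co-parents of N_4 (other parents of its children):
  N_1 also has parents N_5, N_7, N_13.
MB(N_4) = {N_1, N_5, N_7, N_8, N_13}, which has 5 nodes.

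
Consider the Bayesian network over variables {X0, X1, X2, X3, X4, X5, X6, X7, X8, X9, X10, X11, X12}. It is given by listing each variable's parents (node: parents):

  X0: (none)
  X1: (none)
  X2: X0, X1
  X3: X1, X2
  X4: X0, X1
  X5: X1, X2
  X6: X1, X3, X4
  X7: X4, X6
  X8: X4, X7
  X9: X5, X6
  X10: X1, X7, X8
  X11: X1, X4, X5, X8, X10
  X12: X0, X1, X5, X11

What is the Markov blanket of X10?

The Markov blanket of a node is its parents, its children, and the other parents of its children.
Pa(X10) = {X1, X7, X8}.
Ch(X10) = {X11}.
Parents of each child, excluding X10:
  X11: X1, X4, X5, X8
So the Markov blanket of X10 is {X1, X4, X5, X7, X8, X11}.

{X1, X4, X5, X7, X8, X11}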